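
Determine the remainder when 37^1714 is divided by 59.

28

By square-and-multiply:
37^1 ≡ 37 (mod 59)
37^2 ≡ 37^2 = 1369 ≡ 12 (mod 59)
37^4 ≡ 12^2 = 144 ≡ 26 (mod 59)
37^8 ≡ 26^2 = 676 ≡ 27 (mod 59)
37^16 ≡ 27^2 = 729 ≡ 21 (mod 59)
37^32 ≡ 21^2 = 441 ≡ 28 (mod 59)
37^64 ≡ 28^2 = 784 ≡ 17 (mod 59)
37^128 ≡ 17^2 = 289 ≡ 53 (mod 59)
37^256 ≡ 53^2 = 2809 ≡ 36 (mod 59)
37^512 ≡ 36^2 = 1296 ≡ 57 (mod 59)
37^1024 ≡ 57^2 = 3249 ≡ 4 (mod 59)
37^1714 = 37^1024 · 37^512 · 37^128 · 37^32 · 37^16 · 37^2 ≡ 4 · 57 · 53 · 28 · 21 · 12 (mod 59).
Accumulate the product:
4 · 57 = 228 ≡ 51
51 · 53 = 2703 ≡ 48
48 · 28 = 1344 ≡ 46
46 · 21 = 966 ≡ 22
22 · 12 = 264 ≡ 28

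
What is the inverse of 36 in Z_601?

Run the extended Euclidean algorithm:
601 = 16×36 + 25
36 = 1×25 + 11
25 = 2×11 + 3
11 = 3×3 + 2
3 = 1×2 + 1
2 = 2×1 + 0
gcd(36, 601) = 1, so the inverse exists.
Back-substitute for 1:
1 = 1×3 − 1×2
  = −1×11 + 4×3
  = 4×25 − 9×11
  = −9×36 + 13×25
  = 13×601 − 217×36
So 36⁻¹ ≡ −217 ≡ 384 (mod 601).

384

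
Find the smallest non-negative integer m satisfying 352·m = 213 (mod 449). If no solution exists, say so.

gcd(352, 449) = 1, so a unique solution mod 449 exists.
352⁻¹ ≡ 162 (mod 449).
m ≡ 162·213 ≡ 382 (mod 449).

382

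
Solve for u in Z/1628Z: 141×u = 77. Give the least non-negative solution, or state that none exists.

1617

gcd(141, 1628) = 1, so a unique solution mod 1628 exists.
141⁻¹ ≡ 1501 (mod 1628).
u ≡ 1501×77 ≡ 1617 (mod 1628).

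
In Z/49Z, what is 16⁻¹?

46

49 = 3*16 + 1
16 = 16*1 + 0
gcd(16, 49) = 1, so the inverse exists.
Bézout: 1 = 1*49 − 3*16.
So 16⁻¹ ≡ −3 ≡ 46 (mod 49).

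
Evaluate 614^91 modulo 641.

Using repeated squaring:
91 in binary is 1011011, i.e. 91 = 64 + 16 + 8 + 2 + 1.
614^1 ≡ 614 (mod 641)
614^2 ≡ 614^2 = 376996 ≡ 88 (mod 641)
614^4 ≡ 88^2 = 7744 ≡ 52 (mod 641)
614^8 ≡ 52^2 = 2704 ≡ 140 (mod 641)
614^16 ≡ 140^2 = 19600 ≡ 370 (mod 641)
614^32 ≡ 370^2 = 136900 ≡ 367 (mod 641)
614^64 ≡ 367^2 = 134689 ≡ 79 (mod 641)
614^91 = 614^64 × 614^16 × 614^8 × 614^2 × 614^1 ≡ 79 × 370 × 140 × 88 × 614 (mod 641).
Accumulate the product:
79 × 370 = 29230 ≡ 385
385 × 140 = 53900 ≡ 56
56 × 88 = 4928 ≡ 441
441 × 614 = 270774 ≡ 272

272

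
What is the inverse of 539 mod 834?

834 = 1·539 + 295
539 = 1·295 + 244
295 = 1·244 + 51
244 = 4·51 + 40
51 = 1·40 + 11
40 = 3·11 + 7
11 = 1·7 + 4
7 = 1·4 + 3
4 = 1·3 + 1
3 = 3·1 + 0
gcd(539, 834) = 1, so the inverse exists.
Back-substitute for 1:
1 = 1·4 − 1·3
  = −1·7 + 2·4
  = 2·11 − 3·7
  = −3·40 + 11·11
  = 11·51 − 14·40
  = −14·244 + 67·51
  = 67·295 − 81·244
  = −81·539 + 148·295
  = 148·834 − 229·539
So 539⁻¹ ≡ −229 ≡ 605 (mod 834).

605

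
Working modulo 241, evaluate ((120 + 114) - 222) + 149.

120 + 114 = 234
234 - 222 = 12
12 + 149 = 161

161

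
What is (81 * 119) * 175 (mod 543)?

81 * 119 = 9639 ≡ 408 (mod 543)
408 * 175 = 71400 ≡ 267 (mod 543)

267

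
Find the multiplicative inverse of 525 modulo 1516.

1516 = 2·525 + 466
525 = 1·466 + 59
466 = 7·59 + 53
59 = 1·53 + 6
53 = 8·6 + 5
6 = 1·5 + 1
5 = 5·1 + 0
gcd(525, 1516) = 1, so the inverse exists.
Back-substitute for 1:
1 = 1·6 − 1·5
  = −1·53 + 9·6
  = 9·59 − 10·53
  = −10·466 + 79·59
  = 79·525 − 89·466
  = −89·1516 + 257·525
So 525⁻¹ ≡ 257 (mod 1516).

257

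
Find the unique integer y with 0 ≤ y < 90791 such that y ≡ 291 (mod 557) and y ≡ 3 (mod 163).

72701

557⁻¹ mod 163: 557·12 ≡ 1 (mod 163), so 557⁻¹ ≡ 12.
y = 291 + 557·((3 − 291)·12 mod 163) = 291 + 557·130 = 72701.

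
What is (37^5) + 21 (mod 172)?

114

(37)^5 ≡ 93 (mod 172)
93 + 21 = 114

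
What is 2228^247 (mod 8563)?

247 in binary is 11110111, i.e. 247 = 128 + 64 + 32 + 16 + 4 + 2 + 1.
2228^1 ≡ 2228 (mod 8563)
2228^2 ≡ 2228^2 = 4963984 ≡ 6007 (mod 8563)
2228^4 ≡ 6007^2 = 36084049 ≡ 8130 (mod 8563)
2228^8 ≡ 8130^2 = 66096900 ≡ 7666 (mod 8563)
2228^16 ≡ 7666^2 = 58767556 ≡ 8250 (mod 8563)
2228^32 ≡ 8250^2 = 68062500 ≡ 3776 (mod 8563)
2228^64 ≡ 3776^2 = 14258176 ≡ 781 (mod 8563)
2228^128 ≡ 781^2 = 609961 ≡ 1988 (mod 8563)
2228^247 = 2228^128 · 2228^64 · 2228^32 · 2228^16 · 2228^4 · 2228^2 · 2228^1 ≡ 1988 · 781 · 3776 · 8250 · 8130 · 6007 · 2228 (mod 8563).
Accumulate the product:
1988 · 781 = 1552628 ≡ 2725
2725 · 3776 = 10289600 ≡ 5437
5437 · 8250 = 44855250 ≡ 2256
2256 · 8130 = 18341280 ≡ 7897
7897 · 6007 = 47437279 ≡ 6822
6822 · 2228 = 15199416 ≡ 91

91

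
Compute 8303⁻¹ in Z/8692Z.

By the extended Euclidean algorithm:
8692 = 1*8303 + 389
8303 = 21*389 + 134
389 = 2*134 + 121
134 = 1*121 + 13
121 = 9*13 + 4
13 = 3*4 + 1
4 = 4*1 + 0
gcd(8303, 8692) = 1, so the inverse exists.
Bézout: 1 = −1921*8692 + 2011*8303.
So 8303⁻¹ ≡ 2011 (mod 8692).

2011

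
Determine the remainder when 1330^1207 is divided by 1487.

By square-and-multiply:
1330^1 ≡ 1330 (mod 1487)
1330^2 ≡ 1330^2 = 1768900 ≡ 857 (mod 1487)
1330^4 ≡ 857^2 = 734449 ≡ 1358 (mod 1487)
1330^8 ≡ 1358^2 = 1844164 ≡ 284 (mod 1487)
1330^16 ≡ 284^2 = 80656 ≡ 358 (mod 1487)
1330^32 ≡ 358^2 = 128164 ≡ 282 (mod 1487)
1330^64 ≡ 282^2 = 79524 ≡ 713 (mod 1487)
1330^128 ≡ 713^2 = 508369 ≡ 1302 (mod 1487)
1330^256 ≡ 1302^2 = 1695204 ≡ 24 (mod 1487)
1330^512 ≡ 24^2 = 576 (mod 1487)
1330^1024 ≡ 576^2 = 331776 ≡ 175 (mod 1487)
1330^1207 = 1330^1024 * 1330^128 * 1330^32 * 1330^16 * 1330^4 * 1330^2 * 1330^1 ≡ 175 * 1302 * 282 * 358 * 1358 * 857 * 1330 (mod 1487).
Accumulate the product:
175 * 1302 = 227850 ≡ 339
339 * 282 = 95598 ≡ 430
430 * 358 = 153940 ≡ 779
779 * 1358 = 1057882 ≡ 625
625 * 857 = 535625 ≡ 305
305 * 1330 = 405650 ≡ 1186

1186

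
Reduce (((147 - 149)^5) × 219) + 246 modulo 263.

76

147 - 149 = -2 ≡ 261 (mod 263)
(261)^5 ≡ 231 (mod 263)
231 × 219 = 50589 ≡ 93 (mod 263)
93 + 246 = 339 ≡ 76 (mod 263)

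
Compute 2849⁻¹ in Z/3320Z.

Apply the Euclidean algorithm and back-substitute:
3320 = 1×2849 + 471
2849 = 6×471 + 23
471 = 20×23 + 11
23 = 2×11 + 1
11 = 11×1 + 0
gcd(2849, 3320) = 1, so the inverse exists.
Back-substitute for 1:
1 = 1×23 − 2×11
  = −2×471 + 41×23
  = 41×2849 − 248×471
  = −248×3320 + 289×2849
So 2849⁻¹ ≡ 289 (mod 3320).

289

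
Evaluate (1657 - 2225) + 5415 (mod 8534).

1657 - 2225 = -568 ≡ 7966 (mod 8534)
7966 + 5415 = 13381 ≡ 4847 (mod 8534)

4847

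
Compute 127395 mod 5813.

5322

127395 = 21×5813 + 5322, so 127395 ≡ 5322 (mod 5813).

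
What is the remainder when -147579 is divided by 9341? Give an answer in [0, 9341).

-147579 = -16×9341 + 1877, so -147579 ≡ 1877 (mod 9341).

1877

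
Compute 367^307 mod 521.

307 in binary is 100110011, i.e. 307 = 256 + 32 + 16 + 2 + 1.
367^1 ≡ 367 (mod 521)
367^2 ≡ 367^2 = 134689 ≡ 271 (mod 521)
367^4 ≡ 271^2 = 73441 ≡ 501 (mod 521)
367^8 ≡ 501^2 = 251001 ≡ 400 (mod 521)
367^16 ≡ 400^2 = 160000 ≡ 53 (mod 521)
367^32 ≡ 53^2 = 2809 ≡ 204 (mod 521)
367^64 ≡ 204^2 = 41616 ≡ 457 (mod 521)
367^128 ≡ 457^2 = 208849 ≡ 449 (mod 521)
367^256 ≡ 449^2 = 201601 ≡ 495 (mod 521)
367^307 = 367^256 · 367^32 · 367^16 · 367^2 · 367^1 ≡ 495 · 204 · 53 · 271 · 367 (mod 521).
Accumulate the product:
495 · 204 = 100980 ≡ 427
427 · 53 = 22631 ≡ 228
228 · 271 = 61788 ≡ 310
310 · 367 = 113770 ≡ 192

192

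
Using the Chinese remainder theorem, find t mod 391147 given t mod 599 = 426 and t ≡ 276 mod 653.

599⁻¹ mod 653: 599*133 ≡ 1 (mod 653), so 599⁻¹ ≡ 133.
t = 426 + 599*((276 − 426)*133 mod 653) = 426 + 599*293 = 175933.

175933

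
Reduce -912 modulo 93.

-912 = -10*93 + 18, so -912 ≡ 18 (mod 93).

18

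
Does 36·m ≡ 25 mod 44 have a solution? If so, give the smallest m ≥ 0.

no solution

gcd(36, 44) = 4, and 4 does not divide 25.
So the congruence has no solution.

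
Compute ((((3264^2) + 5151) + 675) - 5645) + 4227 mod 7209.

3202

(3264)^2 ≡ 6003 (mod 7209)
6003 + 5151 = 11154 ≡ 3945 (mod 7209)
3945 + 675 = 4620
4620 - 5645 = -1025 ≡ 6184 (mod 7209)
6184 + 4227 = 10411 ≡ 3202 (mod 7209)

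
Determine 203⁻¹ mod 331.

256

By the extended Euclidean algorithm:
331 = 1*203 + 128
203 = 1*128 + 75
128 = 1*75 + 53
75 = 1*53 + 22
53 = 2*22 + 9
22 = 2*9 + 4
9 = 2*4 + 1
4 = 4*1 + 0
gcd(203, 331) = 1, so the inverse exists.
Back-substitute for 1:
1 = 1*9 − 2*4
  = −2*22 + 5*9
  = 5*53 − 12*22
  = −12*75 + 17*53
  = 17*128 − 29*75
  = −29*203 + 46*128
  = 46*331 − 75*203
So 203⁻¹ ≡ −75 ≡ 256 (mod 331).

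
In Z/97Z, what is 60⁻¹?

97 = 1·60 + 37
60 = 1·37 + 23
37 = 1·23 + 14
23 = 1·14 + 9
14 = 1·9 + 5
9 = 1·5 + 4
5 = 1·4 + 1
4 = 4·1 + 0
gcd(60, 97) = 1, so the inverse exists.
Back-substitute for 1:
1 = 1·5 − 1·4
  = −1·9 + 2·5
  = 2·14 − 3·9
  = −3·23 + 5·14
  = 5·37 − 8·23
  = −8·60 + 13·37
  = 13·97 − 21·60
So 60⁻¹ ≡ −21 ≡ 76 (mod 97).

76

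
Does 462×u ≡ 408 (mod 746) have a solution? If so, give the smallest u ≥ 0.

277

gcd(462, 746) = 2, and 2 | 408, so solutions exist.
Divide through by 2: 231×u ≡ 204 (mod 373).
231⁻¹ ≡ 197 (mod 373).
u ≡ 197×204 ≡ 277 (mod 373).
The smallest non-negative solution is u = 277.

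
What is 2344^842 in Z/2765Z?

806

842 in binary is 1101001010, i.e. 842 = 512 + 256 + 64 + 8 + 2.
2344^1 ≡ 2344 (mod 2765)
2344^2 ≡ 2344^2 = 5494336 ≡ 281 (mod 2765)
2344^4 ≡ 281^2 = 78961 ≡ 1541 (mod 2765)
2344^8 ≡ 1541^2 = 2374681 ≡ 2311 (mod 2765)
2344^16 ≡ 2311^2 = 5340721 ≡ 1506 (mod 2765)
2344^32 ≡ 1506^2 = 2268036 ≡ 736 (mod 2765)
2344^64 ≡ 736^2 = 541696 ≡ 2521 (mod 2765)
2344^128 ≡ 2521^2 = 6355441 ≡ 1471 (mod 2765)
2344^256 ≡ 1471^2 = 2163841 ≡ 1611 (mod 2765)
2344^512 ≡ 1611^2 = 2595321 ≡ 1751 (mod 2765)
2344^842 = 2344^512 * 2344^256 * 2344^64 * 2344^8 * 2344^2 ≡ 1751 * 1611 * 2521 * 2311 * 281 (mod 2765).
Accumulate the product:
1751 * 1611 = 2820861 ≡ 561
561 * 2521 = 1414281 ≡ 1366
1366 * 2311 = 3156826 ≡ 1961
1961 * 281 = 551041 ≡ 806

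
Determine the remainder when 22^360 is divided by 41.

1

22^1 ≡ 22 (mod 41)
22^2 ≡ 22^2 = 484 ≡ 33 (mod 41)
22^4 ≡ 33^2 = 1089 ≡ 23 (mod 41)
22^8 ≡ 23^2 = 529 ≡ 37 (mod 41)
22^16 ≡ 37^2 = 1369 ≡ 16 (mod 41)
22^32 ≡ 16^2 = 256 ≡ 10 (mod 41)
22^64 ≡ 10^2 = 100 ≡ 18 (mod 41)
22^128 ≡ 18^2 = 324 ≡ 37 (mod 41)
22^256 ≡ 37^2 = 1369 ≡ 16 (mod 41)
22^360 = 22^256 · 22^64 · 22^32 · 22^8 ≡ 16 · 18 · 10 · 37 (mod 41).
Accumulate the product:
16 · 18 = 288 ≡ 1
1 · 10 = 10
10 · 37 = 370 ≡ 1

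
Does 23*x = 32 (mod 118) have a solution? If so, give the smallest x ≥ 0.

104

gcd(23, 118) = 1, so a unique solution mod 118 exists.
23⁻¹ ≡ 77 (mod 118).
x ≡ 77*32 ≡ 104 (mod 118).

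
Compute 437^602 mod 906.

By square-and-multiply:
437^1 ≡ 437 (mod 906)
437^2 ≡ 437^2 = 190969 ≡ 709 (mod 906)
437^4 ≡ 709^2 = 502681 ≡ 757 (mod 906)
437^8 ≡ 757^2 = 573049 ≡ 457 (mod 906)
437^16 ≡ 457^2 = 208849 ≡ 469 (mod 906)
437^32 ≡ 469^2 = 219961 ≡ 709 (mod 906)
437^64 ≡ 709^2 = 502681 ≡ 757 (mod 906)
437^128 ≡ 757^2 = 573049 ≡ 457 (mod 906)
437^256 ≡ 457^2 = 208849 ≡ 469 (mod 906)
437^512 ≡ 469^2 = 219961 ≡ 709 (mod 906)
437^602 = 437^512 × 437^64 × 437^16 × 437^8 × 437^2 ≡ 709 × 757 × 469 × 457 × 709 (mod 906).
Accumulate the product:
709 × 757 = 536713 ≡ 361
361 × 469 = 169309 ≡ 793
793 × 457 = 362401 ≡ 1
1 × 709 = 709

709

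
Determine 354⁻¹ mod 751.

Apply the Euclidean algorithm and back-substitute:
751 = 2*354 + 43
354 = 8*43 + 10
43 = 4*10 + 3
10 = 3*3 + 1
3 = 3*1 + 0
gcd(354, 751) = 1, so the inverse exists.
Back-substitute for 1:
1 = 1*10 − 3*3
  = −3*43 + 13*10
  = 13*354 − 107*43
  = −107*751 + 227*354
So 354⁻¹ ≡ 227 (mod 751).

227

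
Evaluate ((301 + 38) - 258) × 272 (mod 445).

301 + 38 = 339
339 - 258 = 81
81 × 272 = 22032 ≡ 227 (mod 445)

227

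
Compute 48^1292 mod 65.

16

Compute successive squares:
48^1 ≡ 48 (mod 65)
48^2 ≡ 48^2 = 2304 ≡ 29 (mod 65)
48^4 ≡ 29^2 = 841 ≡ 61 (mod 65)
48^8 ≡ 61^2 = 3721 ≡ 16 (mod 65)
48^16 ≡ 16^2 = 256 ≡ 61 (mod 65)
48^32 ≡ 61^2 = 3721 ≡ 16 (mod 65)
48^64 ≡ 16^2 = 256 ≡ 61 (mod 65)
48^128 ≡ 61^2 = 3721 ≡ 16 (mod 65)
48^256 ≡ 16^2 = 256 ≡ 61 (mod 65)
48^512 ≡ 61^2 = 3721 ≡ 16 (mod 65)
48^1024 ≡ 16^2 = 256 ≡ 61 (mod 65)
48^1292 = 48^1024 × 48^256 × 48^8 × 48^4 ≡ 61 × 61 × 16 × 61 (mod 65).
Accumulate the product:
61 × 61 = 3721 ≡ 16
16 × 16 = 256 ≡ 61
61 × 61 = 3721 ≡ 16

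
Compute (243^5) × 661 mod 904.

(243)^5 ≡ 803 (mod 904)
803 × 661 = 530783 ≡ 135 (mod 904)

135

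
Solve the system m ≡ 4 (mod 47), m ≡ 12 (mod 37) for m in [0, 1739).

47⁻¹ mod 37: 47·26 ≡ 1 (mod 37), so 47⁻¹ ≡ 26.
m = 4 + 47·((12 − 4)·26 mod 37) = 4 + 47·23 = 1085.
Check: 1085 mod 47 = 4, 1085 mod 37 = 12. ✓

1085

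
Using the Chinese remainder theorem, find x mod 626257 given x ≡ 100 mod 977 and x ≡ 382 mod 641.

280499

977⁻¹ mod 641: 977·517 ≡ 1 (mod 641), so 977⁻¹ ≡ 517.
x = 100 + 977·((382 − 100)·517 mod 641) = 100 + 977·287 = 280499.
Check: 280499 mod 977 = 100, 280499 mod 641 = 382. ✓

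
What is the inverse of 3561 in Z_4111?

3670

By the extended Euclidean algorithm:
4111 = 1*3561 + 550
3561 = 6*550 + 261
550 = 2*261 + 28
261 = 9*28 + 9
28 = 3*9 + 1
9 = 9*1 + 0
gcd(3561, 4111) = 1, so the inverse exists.
Bézout: 1 = 382*4111 − 441*3561.
So 3561⁻¹ ≡ −441 ≡ 3670 (mod 4111).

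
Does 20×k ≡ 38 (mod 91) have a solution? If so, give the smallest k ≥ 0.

11

gcd(20, 91) = 1, so a unique solution mod 91 exists.
20⁻¹ ≡ 41 (mod 91).
k ≡ 41×38 ≡ 11 (mod 91).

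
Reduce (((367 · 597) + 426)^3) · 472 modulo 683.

612

367 · 597 = 219099 ≡ 539 (mod 683)
539 + 426 = 965 ≡ 282 (mod 683)
(282)^3 ≡ 146 (mod 683)
146 · 472 = 68912 ≡ 612 (mod 683)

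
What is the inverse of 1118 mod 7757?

7195

By the extended Euclidean algorithm:
7757 = 6·1118 + 1049
1118 = 1·1049 + 69
1049 = 15·69 + 14
69 = 4·14 + 13
14 = 1·13 + 1
13 = 13·1 + 0
gcd(1118, 7757) = 1, so the inverse exists.
Bézout: 1 = 81·7757 − 562·1118.
So 1118⁻¹ ≡ −562 ≡ 7195 (mod 7757).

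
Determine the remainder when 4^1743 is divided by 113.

1743 in binary is 11011001111, i.e. 1743 = 1024 + 512 + 128 + 64 + 8 + 4 + 2 + 1.
4^1 ≡ 4 (mod 113)
4^2 ≡ 4^2 = 16 (mod 113)
4^4 ≡ 16^2 = 256 ≡ 30 (mod 113)
4^8 ≡ 30^2 = 900 ≡ 109 (mod 113)
4^16 ≡ 109^2 = 11881 ≡ 16 (mod 113)
4^32 ≡ 16^2 = 256 ≡ 30 (mod 113)
4^64 ≡ 30^2 = 900 ≡ 109 (mod 113)
4^128 ≡ 109^2 = 11881 ≡ 16 (mod 113)
4^256 ≡ 16^2 = 256 ≡ 30 (mod 113)
4^512 ≡ 30^2 = 900 ≡ 109 (mod 113)
4^1024 ≡ 109^2 = 11881 ≡ 16 (mod 113)
4^1743 = 4^1024 × 4^512 × 4^128 × 4^64 × 4^8 × 4^4 × 4^2 × 4^1 ≡ 16 × 109 × 16 × 109 × 109 × 30 × 16 × 4 (mod 113).
Accumulate the product:
16 × 109 = 1744 ≡ 49
49 × 16 = 784 ≡ 106
106 × 109 = 11554 ≡ 28
28 × 109 = 3052 ≡ 1
1 × 30 = 30
30 × 16 = 480 ≡ 28
28 × 4 = 112

112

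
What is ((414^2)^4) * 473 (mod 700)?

88

(414)^2 ≡ 596 (mod 700)
(596)^4 ≡ 456 (mod 700)
456 * 473 = 215688 ≡ 88 (mod 700)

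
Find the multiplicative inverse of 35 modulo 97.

97 = 2·35 + 27
35 = 1·27 + 8
27 = 3·8 + 3
8 = 2·3 + 2
3 = 1·2 + 1
2 = 2·1 + 0
gcd(35, 97) = 1, so the inverse exists.
Back-substitute for 1:
1 = 1·3 − 1·2
  = −1·8 + 3·3
  = 3·27 − 10·8
  = −10·35 + 13·27
  = 13·97 − 36·35
So 35⁻¹ ≡ −36 ≡ 61 (mod 97).

61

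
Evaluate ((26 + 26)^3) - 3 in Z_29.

26 + 26 = 52 ≡ 23 (mod 29)
(23)^3 ≡ 16 (mod 29)
16 - 3 = 13

13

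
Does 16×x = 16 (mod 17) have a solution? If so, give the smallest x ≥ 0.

gcd(16, 17) = 1, so a unique solution mod 17 exists.
16⁻¹ ≡ 16 (mod 17).
x ≡ 16×16 ≡ 1 (mod 17).

1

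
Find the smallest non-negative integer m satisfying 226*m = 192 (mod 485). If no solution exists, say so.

297

gcd(226, 485) = 1, so a unique solution mod 485 exists.
226⁻¹ ≡ 191 (mod 485).
m ≡ 191*192 ≡ 297 (mod 485).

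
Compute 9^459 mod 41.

32

By square-and-multiply:
9^1 ≡ 9 (mod 41)
9^2 ≡ 9^2 = 81 ≡ 40 (mod 41)
9^4 ≡ 40^2 = 1600 ≡ 1 (mod 41)
9^8 ≡ 1^2 = 1 (mod 41)
9^16 ≡ 1^2 = 1 (mod 41)
9^32 ≡ 1^2 = 1 (mod 41)
9^64 ≡ 1^2 = 1 (mod 41)
9^128 ≡ 1^2 = 1 (mod 41)
9^256 ≡ 1^2 = 1 (mod 41)
9^459 = 9^256 · 9^128 · 9^64 · 9^8 · 9^2 · 9^1 ≡ 1 · 1 · 1 · 1 · 40 · 9 (mod 41).
Accumulate the product:
1 · 1 = 1
1 · 1 = 1
1 · 1 = 1
1 · 40 = 40
40 · 9 = 360 ≡ 32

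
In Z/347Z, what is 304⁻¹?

Apply the Euclidean algorithm and back-substitute:
347 = 1×304 + 43
304 = 7×43 + 3
43 = 14×3 + 1
3 = 3×1 + 0
gcd(304, 347) = 1, so the inverse exists.
Back-substitute for 1:
1 = 1×43 − 14×3
  = −14×304 + 99×43
  = 99×347 − 113×304
So 304⁻¹ ≡ −113 ≡ 234 (mod 347).

234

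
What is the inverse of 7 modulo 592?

Run the extended Euclidean algorithm:
592 = 84·7 + 4
7 = 1·4 + 3
4 = 1·3 + 1
3 = 3·1 + 0
gcd(7, 592) = 1, so the inverse exists.
Bézout: 1 = 2·592 − 169·7.
So 7⁻¹ ≡ −169 ≡ 423 (mod 592).

423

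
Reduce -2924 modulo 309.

-2924 = -10*309 + 166, so -2924 ≡ 166 (mod 309).

166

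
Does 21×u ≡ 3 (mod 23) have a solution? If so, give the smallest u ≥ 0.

10

gcd(21, 23) = 1, so a unique solution mod 23 exists.
21⁻¹ ≡ 11 (mod 23).
u ≡ 11×3 ≡ 10 (mod 23).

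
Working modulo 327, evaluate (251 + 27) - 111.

251 + 27 = 278
278 - 111 = 167

167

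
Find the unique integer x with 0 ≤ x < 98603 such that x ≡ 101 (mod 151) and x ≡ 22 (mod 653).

35284

151⁻¹ mod 653: 151×493 ≡ 1 (mod 653), so 151⁻¹ ≡ 493.
x = 101 + 151×((22 − 101)×493 mod 653) = 101 + 151×233 = 35284.
Check: 35284 mod 151 = 101, 35284 mod 653 = 22. ✓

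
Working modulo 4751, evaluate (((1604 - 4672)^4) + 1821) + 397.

1499

1604 - 4672 = -3068 ≡ 1683 (mod 4751)
(1683)^4 ≡ 4032 (mod 4751)
4032 + 1821 = 5853 ≡ 1102 (mod 4751)
1102 + 397 = 1499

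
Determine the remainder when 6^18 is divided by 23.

Compute successive squares:
18 in binary is 10010, i.e. 18 = 16 + 2.
6^1 ≡ 6 (mod 23)
6^2 ≡ 6^2 = 36 ≡ 13 (mod 23)
6^4 ≡ 13^2 = 169 ≡ 8 (mod 23)
6^8 ≡ 8^2 = 64 ≡ 18 (mod 23)
6^16 ≡ 18^2 = 324 ≡ 2 (mod 23)
6^18 = 6^16 * 6^2 ≡ 2 * 13 (mod 23).
2 * 13 = 26 ≡ 3 (mod 23).

3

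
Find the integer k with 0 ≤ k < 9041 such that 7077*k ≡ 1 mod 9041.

6302

9041 = 1*7077 + 1964
7077 = 3*1964 + 1185
1964 = 1*1185 + 779
1185 = 1*779 + 406
779 = 1*406 + 373
406 = 1*373 + 33
373 = 11*33 + 10
33 = 3*10 + 3
10 = 3*3 + 1
3 = 3*1 + 0
gcd(7077, 9041) = 1, so the inverse exists.
Bézout: 1 = 2144*9041 − 2739*7077.
So 7077⁻¹ ≡ −2739 ≡ 6302 (mod 9041).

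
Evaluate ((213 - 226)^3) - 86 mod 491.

172

213 - 226 = -13 ≡ 478 (mod 491)
(478)^3 ≡ 258 (mod 491)
258 - 86 = 172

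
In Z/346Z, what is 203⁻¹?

Run the extended Euclidean algorithm:
346 = 1·203 + 143
203 = 1·143 + 60
143 = 2·60 + 23
60 = 2·23 + 14
23 = 1·14 + 9
14 = 1·9 + 5
9 = 1·5 + 4
5 = 1·4 + 1
4 = 4·1 + 0
gcd(203, 346) = 1, so the inverse exists.
Bézout: 1 = −44·346 + 75·203.
So 203⁻¹ ≡ 75 (mod 346).

75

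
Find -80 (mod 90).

10

-80 = -1*90 + 10, so -80 ≡ 10 (mod 90).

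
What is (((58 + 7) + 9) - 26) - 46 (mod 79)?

58 + 7 = 65
65 + 9 = 74
74 - 26 = 48
48 - 46 = 2

2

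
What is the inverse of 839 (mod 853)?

853 = 1·839 + 14
839 = 59·14 + 13
14 = 1·13 + 1
13 = 13·1 + 0
gcd(839, 853) = 1, so the inverse exists.
Bézout: 1 = 60·853 − 61·839.
So 839⁻¹ ≡ −61 ≡ 792 (mod 853).

792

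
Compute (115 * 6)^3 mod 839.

115 * 6 = 690
(690)^3 ≡ 228 (mod 839)

228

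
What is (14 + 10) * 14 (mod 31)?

14 + 10 = 24
24 * 14 = 336 ≡ 26 (mod 31)

26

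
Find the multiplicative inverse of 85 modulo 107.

Run the extended Euclidean algorithm:
107 = 1*85 + 22
85 = 3*22 + 19
22 = 1*19 + 3
19 = 6*3 + 1
3 = 3*1 + 0
gcd(85, 107) = 1, so the inverse exists.
Back-substitute for 1:
1 = 1*19 − 6*3
  = −6*22 + 7*19
  = 7*85 − 27*22
  = −27*107 + 34*85
So 85⁻¹ ≡ 34 (mod 107).

34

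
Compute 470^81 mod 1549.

5

By square-and-multiply:
81 in binary is 1010001, i.e. 81 = 64 + 16 + 1.
470^1 ≡ 470 (mod 1549)
470^2 ≡ 470^2 = 220900 ≡ 942 (mod 1549)
470^4 ≡ 942^2 = 887364 ≡ 1336 (mod 1549)
470^8 ≡ 1336^2 = 1784896 ≡ 448 (mod 1549)
470^16 ≡ 448^2 = 200704 ≡ 883 (mod 1549)
470^32 ≡ 883^2 = 779689 ≡ 542 (mod 1549)
470^64 ≡ 542^2 = 293764 ≡ 1003 (mod 1549)
470^81 = 470^64 × 470^16 × 470^1 ≡ 1003 × 883 × 470 (mod 1549).
Accumulate the product:
1003 × 883 = 885649 ≡ 1170
1170 × 470 = 549900 ≡ 5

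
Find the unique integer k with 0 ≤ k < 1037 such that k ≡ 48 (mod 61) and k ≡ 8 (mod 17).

841

61⁻¹ mod 17: 61·12 ≡ 1 (mod 17), so 61⁻¹ ≡ 12.
k = 48 + 61·((8 − 48)·12 mod 17) = 48 + 61·13 = 841.
Check: 841 mod 61 = 48, 841 mod 17 = 8. ✓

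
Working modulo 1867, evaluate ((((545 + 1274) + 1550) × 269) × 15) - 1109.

545 + 1274 = 1819
1819 + 1550 = 3369 ≡ 1502 (mod 1867)
1502 × 269 = 404038 ≡ 766 (mod 1867)
766 × 15 = 11490 ≡ 288 (mod 1867)
288 - 1109 = -821 ≡ 1046 (mod 1867)

1046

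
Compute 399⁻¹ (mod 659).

659 = 1*399 + 260
399 = 1*260 + 139
260 = 1*139 + 121
139 = 1*121 + 18
121 = 6*18 + 13
18 = 1*13 + 5
13 = 2*5 + 3
5 = 1*3 + 2
3 = 1*2 + 1
2 = 2*1 + 0
gcd(399, 659) = 1, so the inverse exists.
Bézout: 1 = 155*659 − 256*399.
So 399⁻¹ ≡ −256 ≡ 403 (mod 659).

403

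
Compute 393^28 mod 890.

By square-and-multiply:
28 in binary is 11100, i.e. 28 = 16 + 8 + 4.
393^1 ≡ 393 (mod 890)
393^2 ≡ 393^2 = 154449 ≡ 479 (mod 890)
393^4 ≡ 479^2 = 229441 ≡ 711 (mod 890)
393^8 ≡ 711^2 = 505521 ≡ 1 (mod 890)
393^16 ≡ 1^2 = 1 (mod 890)
393^28 = 393^16 × 393^8 × 393^4 ≡ 1 × 1 × 711 (mod 890).
Accumulate the product:
1 × 1 = 1
1 × 711 = 711

711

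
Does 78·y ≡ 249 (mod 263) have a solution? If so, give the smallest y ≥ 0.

gcd(78, 263) = 1, so a unique solution mod 263 exists.
78⁻¹ ≡ 145 (mod 263).
y ≡ 145·249 ≡ 74 (mod 263).

74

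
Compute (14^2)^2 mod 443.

(14)^2 ≡ 196 (mod 443)
(196)^2 ≡ 318 (mod 443)

318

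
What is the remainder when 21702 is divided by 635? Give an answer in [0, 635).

21702 = 34×635 + 112, so 21702 ≡ 112 (mod 635).

112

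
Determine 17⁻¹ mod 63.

26

63 = 3*17 + 12
17 = 1*12 + 5
12 = 2*5 + 2
5 = 2*2 + 1
2 = 2*1 + 0
gcd(17, 63) = 1, so the inverse exists.
Bézout: 1 = −7*63 + 26*17.
So 17⁻¹ ≡ 26 (mod 63).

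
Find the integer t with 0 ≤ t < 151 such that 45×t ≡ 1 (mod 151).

151 = 3*45 + 16
45 = 2*16 + 13
16 = 1*13 + 3
13 = 4*3 + 1
3 = 3*1 + 0
gcd(45, 151) = 1, so the inverse exists.
Back-substitute for 1:
1 = 1*13 − 4*3
  = −4*16 + 5*13
  = 5*45 − 14*16
  = −14*151 + 47*45
So 45⁻¹ ≡ 47 (mod 151).

47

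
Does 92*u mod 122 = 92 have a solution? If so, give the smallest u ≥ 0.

gcd(92, 122) = 2, and 2 | 92, so solutions exist.
Divide through by 2: 46*u ≡ 46 (mod 61).
46⁻¹ ≡ 4 (mod 61).
u ≡ 4*46 ≡ 1 (mod 61).
The smallest non-negative solution is u = 1.

1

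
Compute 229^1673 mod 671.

Using repeated squaring:
1673 in binary is 11010001001, i.e. 1673 = 1024 + 512 + 128 + 8 + 1.
229^1 ≡ 229 (mod 671)
229^2 ≡ 229^2 = 52441 ≡ 103 (mod 671)
229^4 ≡ 103^2 = 10609 ≡ 544 (mod 671)
229^8 ≡ 544^2 = 295936 ≡ 25 (mod 671)
229^16 ≡ 25^2 = 625 (mod 671)
229^32 ≡ 625^2 = 390625 ≡ 103 (mod 671)
229^64 ≡ 103^2 = 10609 ≡ 544 (mod 671)
229^128 ≡ 544^2 = 295936 ≡ 25 (mod 671)
229^256 ≡ 25^2 = 625 (mod 671)
229^512 ≡ 625^2 = 390625 ≡ 103 (mod 671)
229^1024 ≡ 103^2 = 10609 ≡ 544 (mod 671)
229^1673 = 229^1024 * 229^512 * 229^128 * 229^8 * 229^1 ≡ 544 * 103 * 25 * 25 * 229 (mod 671).
Accumulate the product:
544 * 103 = 56032 ≡ 339
339 * 25 = 8475 ≡ 423
423 * 25 = 10575 ≡ 510
510 * 229 = 116790 ≡ 36

36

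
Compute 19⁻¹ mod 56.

56 = 2*19 + 18
19 = 1*18 + 1
18 = 18*1 + 0
gcd(19, 56) = 1, so the inverse exists.
Bézout: 1 = −1*56 + 3*19.
So 19⁻¹ ≡ 3 (mod 56).

3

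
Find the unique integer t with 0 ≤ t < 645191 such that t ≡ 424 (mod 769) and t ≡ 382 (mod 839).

769⁻¹ mod 839: 769×827 ≡ 1 (mod 839), so 769⁻¹ ≡ 827.
t = 424 + 769×((382 − 424)×827 mod 839) = 424 + 769×504 = 388000.

388000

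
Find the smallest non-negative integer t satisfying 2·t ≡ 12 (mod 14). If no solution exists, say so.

6

gcd(2, 14) = 2, and 2 | 12, so solutions exist.
Divide through by 2: 1·t = 6 (mod 7).
1⁻¹ ≡ 1 (mod 7).
t ≡ 1·6 ≡ 6 (mod 7).
The smallest non-negative solution is t = 6.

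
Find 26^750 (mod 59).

45

Compute successive squares:
750 in binary is 1011101110, i.e. 750 = 512 + 128 + 64 + 32 + 8 + 4 + 2.
26^1 ≡ 26 (mod 59)
26^2 ≡ 26^2 = 676 ≡ 27 (mod 59)
26^4 ≡ 27^2 = 729 ≡ 21 (mod 59)
26^8 ≡ 21^2 = 441 ≡ 28 (mod 59)
26^16 ≡ 28^2 = 784 ≡ 17 (mod 59)
26^32 ≡ 17^2 = 289 ≡ 53 (mod 59)
26^64 ≡ 53^2 = 2809 ≡ 36 (mod 59)
26^128 ≡ 36^2 = 1296 ≡ 57 (mod 59)
26^256 ≡ 57^2 = 3249 ≡ 4 (mod 59)
26^512 ≡ 4^2 = 16 (mod 59)
26^750 = 26^512 · 26^128 · 26^64 · 26^32 · 26^8 · 26^4 · 26^2 ≡ 16 · 57 · 36 · 53 · 28 · 21 · 27 (mod 59).
Accumulate the product:
16 · 57 = 912 ≡ 27
27 · 36 = 972 ≡ 28
28 · 53 = 1484 ≡ 9
9 · 28 = 252 ≡ 16
16 · 21 = 336 ≡ 41
41 · 27 = 1107 ≡ 45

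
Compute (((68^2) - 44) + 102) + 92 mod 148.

(68)^2 ≡ 36 (mod 148)
36 - 44 = -8 ≡ 140 (mod 148)
140 + 102 = 242 ≡ 94 (mod 148)
94 + 92 = 186 ≡ 38 (mod 148)

38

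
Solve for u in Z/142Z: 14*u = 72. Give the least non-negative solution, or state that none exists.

gcd(14, 142) = 2, and 2 | 72, so solutions exist.
Divide through by 2: 7*u = 36 (mod 71).
7⁻¹ ≡ 61 (mod 71).
u ≡ 61*36 ≡ 66 (mod 71).
The smallest non-negative solution is u = 66.

66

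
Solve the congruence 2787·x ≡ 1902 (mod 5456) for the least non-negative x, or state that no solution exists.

2714

gcd(2787, 5456) = 1, so a unique solution mod 5456 exists.
2787⁻¹ ≡ 971 (mod 5456).
x ≡ 971·1902 ≡ 2714 (mod 5456).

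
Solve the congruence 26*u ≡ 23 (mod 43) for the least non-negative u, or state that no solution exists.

gcd(26, 43) = 1, so a unique solution mod 43 exists.
26⁻¹ ≡ 5 (mod 43).
u ≡ 5*23 ≡ 29 (mod 43).

29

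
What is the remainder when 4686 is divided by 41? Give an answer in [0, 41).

4686 = 114*41 + 12, so 4686 ≡ 12 (mod 41).

12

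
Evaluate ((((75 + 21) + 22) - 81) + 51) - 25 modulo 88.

75 + 21 = 96 ≡ 8 (mod 88)
8 + 22 = 30
30 - 81 = -51 ≡ 37 (mod 88)
37 + 51 = 88 ≡ 0 (mod 88)
0 - 25 = -25 ≡ 63 (mod 88)

63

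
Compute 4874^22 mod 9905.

366

Using repeated squaring:
4874^1 ≡ 4874 (mod 9905)
4874^2 ≡ 4874^2 = 23755876 ≡ 3686 (mod 9905)
4874^4 ≡ 3686^2 = 13586596 ≡ 6841 (mod 9905)
4874^8 ≡ 6841^2 = 46799281 ≡ 8061 (mod 9905)
4874^16 ≡ 8061^2 = 64979721 ≡ 2921 (mod 9905)
4874^22 = 4874^16 × 4874^4 × 4874^2 ≡ 2921 × 6841 × 3686 (mod 9905).
Accumulate the product:
2921 × 6841 = 19982561 ≡ 4176
4176 × 3686 = 15392736 ≡ 366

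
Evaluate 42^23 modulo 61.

Compute successive squares:
23 in binary is 10111, i.e. 23 = 16 + 4 + 2 + 1.
42^1 ≡ 42 (mod 61)
42^2 ≡ 42^2 = 1764 ≡ 56 (mod 61)
42^4 ≡ 56^2 = 3136 ≡ 25 (mod 61)
42^8 ≡ 25^2 = 625 ≡ 15 (mod 61)
42^16 ≡ 15^2 = 225 ≡ 42 (mod 61)
42^23 = 42^16 · 42^4 · 42^2 · 42^1 ≡ 42 · 25 · 56 · 42 (mod 61).
Accumulate the product:
42 · 25 = 1050 ≡ 13
13 · 56 = 728 ≡ 57
57 · 42 = 2394 ≡ 15

15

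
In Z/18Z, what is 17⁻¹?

Apply the Euclidean algorithm and back-substitute:
18 = 1×17 + 1
17 = 17×1 + 0
gcd(17, 18) = 1, so the inverse exists.
Bézout: 1 = 1×18 − 1×17.
So 17⁻¹ ≡ −1 ≡ 17 (mod 18).

17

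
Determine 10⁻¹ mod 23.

7

Apply the Euclidean algorithm and back-substitute:
23 = 2·10 + 3
10 = 3·3 + 1
3 = 3·1 + 0
gcd(10, 23) = 1, so the inverse exists.
Bézout: 1 = −3·23 + 7·10.
So 10⁻¹ ≡ 7 (mod 23).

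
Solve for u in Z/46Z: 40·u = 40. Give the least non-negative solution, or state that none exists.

gcd(40, 46) = 2, and 2 | 40, so solutions exist.
Divide through by 2: 20·u ≡ 20 mod 23.
20⁻¹ ≡ 15 (mod 23).
u ≡ 15·20 ≡ 1 (mod 23).
The smallest non-negative solution is u = 1.

1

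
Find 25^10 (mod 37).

12

Compute successive squares:
25^1 ≡ 25 (mod 37)
25^2 ≡ 25^2 = 625 ≡ 33 (mod 37)
25^4 ≡ 33^2 = 1089 ≡ 16 (mod 37)
25^8 ≡ 16^2 = 256 ≡ 34 (mod 37)
25^10 = 25^8 × 25^2 ≡ 34 × 33 (mod 37).
34 × 33 = 1122 ≡ 12 (mod 37).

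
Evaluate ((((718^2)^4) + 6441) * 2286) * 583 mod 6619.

(718)^2 ≡ 5861 (mod 6619)
(5861)^4 ≡ 152 (mod 6619)
152 + 6441 = 6593
6593 * 2286 = 15071598 ≡ 135 (mod 6619)
135 * 583 = 78705 ≡ 5896 (mod 6619)

5896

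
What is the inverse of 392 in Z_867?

188

867 = 2×392 + 83
392 = 4×83 + 60
83 = 1×60 + 23
60 = 2×23 + 14
23 = 1×14 + 9
14 = 1×9 + 5
9 = 1×5 + 4
5 = 1×4 + 1
4 = 4×1 + 0
gcd(392, 867) = 1, so the inverse exists.
Bézout: 1 = −85×867 + 188×392.
So 392⁻¹ ≡ 188 (mod 867).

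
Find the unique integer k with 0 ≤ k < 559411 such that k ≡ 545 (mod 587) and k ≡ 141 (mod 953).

279370

587⁻¹ mod 953: 587×138 ≡ 1 (mod 953), so 587⁻¹ ≡ 138.
k = 545 + 587×((141 − 545)×138 mod 953) = 545 + 587×475 = 279370.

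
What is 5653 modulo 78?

37

5653 = 72×78 + 37, so 5653 ≡ 37 (mod 78).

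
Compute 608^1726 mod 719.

By square-and-multiply:
1726 in binary is 11010111110, i.e. 1726 = 1024 + 512 + 128 + 32 + 16 + 8 + 4 + 2.
608^1 ≡ 608 (mod 719)
608^2 ≡ 608^2 = 369664 ≡ 98 (mod 719)
608^4 ≡ 98^2 = 9604 ≡ 257 (mod 719)
608^8 ≡ 257^2 = 66049 ≡ 620 (mod 719)
608^16 ≡ 620^2 = 384400 ≡ 454 (mod 719)
608^32 ≡ 454^2 = 206116 ≡ 482 (mod 719)
608^64 ≡ 482^2 = 232324 ≡ 87 (mod 719)
608^128 ≡ 87^2 = 7569 ≡ 379 (mod 719)
608^256 ≡ 379^2 = 143641 ≡ 560 (mod 719)
608^512 ≡ 560^2 = 313600 ≡ 116 (mod 719)
608^1024 ≡ 116^2 = 13456 ≡ 514 (mod 719)
608^1726 = 608^1024 · 608^512 · 608^128 · 608^32 · 608^16 · 608^8 · 608^4 · 608^2 ≡ 514 · 116 · 379 · 482 · 454 · 620 · 257 · 98 (mod 719).
Accumulate the product:
514 · 116 = 59624 ≡ 666
666 · 379 = 252414 ≡ 45
45 · 482 = 21690 ≡ 120
120 · 454 = 54480 ≡ 555
555 · 620 = 344100 ≡ 418
418 · 257 = 107426 ≡ 295
295 · 98 = 28910 ≡ 150

150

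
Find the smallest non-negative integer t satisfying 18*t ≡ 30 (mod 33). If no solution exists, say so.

9

gcd(18, 33) = 3, and 3 | 30, so solutions exist.
Divide through by 3: 6*t ≡ 10 (mod 11).
6⁻¹ ≡ 2 (mod 11).
t ≡ 2*10 ≡ 9 (mod 11).
The smallest non-negative solution is t = 9.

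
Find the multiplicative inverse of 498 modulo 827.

460

827 = 1×498 + 329
498 = 1×329 + 169
329 = 1×169 + 160
169 = 1×160 + 9
160 = 17×9 + 7
9 = 1×7 + 2
7 = 3×2 + 1
2 = 2×1 + 0
gcd(498, 827) = 1, so the inverse exists.
Back-substitute for 1:
1 = 1×7 − 3×2
  = −3×9 + 4×7
  = 4×160 − 71×9
  = −71×169 + 75×160
  = 75×329 − 146×169
  = −146×498 + 221×329
  = 221×827 − 367×498
So 498⁻¹ ≡ −367 ≡ 460 (mod 827).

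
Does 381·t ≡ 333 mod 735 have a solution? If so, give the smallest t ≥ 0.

gcd(381, 735) = 3, and 3 | 333, so solutions exist.
Divide through by 3: 127·t ≡ 111 mod 245.
127⁻¹ ≡ 218 (mod 245).
t ≡ 218·111 ≡ 188 (mod 245).
The smallest non-negative solution is t = 188.

188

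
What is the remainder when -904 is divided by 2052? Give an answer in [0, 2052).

-904 = -1×2052 + 1148, so -904 ≡ 1148 (mod 2052).

1148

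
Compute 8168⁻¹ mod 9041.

9041 = 1·8168 + 873
8168 = 9·873 + 311
873 = 2·311 + 251
311 = 1·251 + 60
251 = 4·60 + 11
60 = 5·11 + 5
11 = 2·5 + 1
5 = 5·1 + 0
gcd(8168, 9041) = 1, so the inverse exists.
Back-substitute for 1:
1 = 1·11 − 2·5
  = −2·60 + 11·11
  = 11·251 − 46·60
  = −46·311 + 57·251
  = 57·873 − 160·311
  = −160·8168 + 1497·873
  = 1497·9041 − 1657·8168
So 8168⁻¹ ≡ −1657 ≡ 7384 (mod 9041).

7384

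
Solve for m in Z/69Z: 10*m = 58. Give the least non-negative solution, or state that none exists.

61

gcd(10, 69) = 1, so a unique solution mod 69 exists.
10⁻¹ ≡ 7 (mod 69).
m ≡ 7*58 ≡ 61 (mod 69).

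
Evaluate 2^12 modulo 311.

53

2^1 ≡ 2 (mod 311)
2^2 ≡ 2^2 = 4 (mod 311)
2^4 ≡ 4^2 = 16 (mod 311)
2^8 ≡ 16^2 = 256 (mod 311)
2^12 = 2^8 · 2^4 ≡ 256 · 16 (mod 311).
256 · 16 = 4096 ≡ 53 (mod 311).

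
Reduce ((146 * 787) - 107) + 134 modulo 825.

146 * 787 = 114902 ≡ 227 (mod 825)
227 - 107 = 120
120 + 134 = 254

254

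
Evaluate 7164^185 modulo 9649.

439

Using repeated squaring:
7164^1 ≡ 7164 (mod 9649)
7164^2 ≡ 7164^2 = 51322896 ≡ 9514 (mod 9649)
7164^4 ≡ 9514^2 = 90516196 ≡ 8576 (mod 9649)
7164^8 ≡ 8576^2 = 73547776 ≡ 3098 (mod 9649)
7164^16 ≡ 3098^2 = 9597604 ≡ 6498 (mod 9649)
7164^32 ≡ 6498^2 = 42224004 ≡ 9629 (mod 9649)
7164^64 ≡ 9629^2 = 92717641 ≡ 400 (mod 9649)
7164^128 ≡ 400^2 = 160000 ≡ 5616 (mod 9649)
7164^185 = 7164^128 · 7164^32 · 7164^16 · 7164^8 · 7164^1 ≡ 5616 · 9629 · 6498 · 3098 · 7164 (mod 9649).
Accumulate the product:
5616 · 9629 = 54076464 ≡ 3468
3468 · 6498 = 22535064 ≡ 4649
4649 · 3098 = 14402602 ≡ 6294
6294 · 7164 = 45090216 ≡ 439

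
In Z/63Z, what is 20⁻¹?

Apply the Euclidean algorithm and back-substitute:
63 = 3·20 + 3
20 = 6·3 + 2
3 = 1·2 + 1
2 = 2·1 + 0
gcd(20, 63) = 1, so the inverse exists.
Bézout: 1 = 7·63 − 22·20.
So 20⁻¹ ≡ −22 ≡ 41 (mod 63).

41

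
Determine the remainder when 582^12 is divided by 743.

263

12 in binary is 1100, i.e. 12 = 8 + 4.
582^1 ≡ 582 (mod 743)
582^2 ≡ 582^2 = 338724 ≡ 659 (mod 743)
582^4 ≡ 659^2 = 434281 ≡ 369 (mod 743)
582^8 ≡ 369^2 = 136161 ≡ 192 (mod 743)
582^12 = 582^8 * 582^4 ≡ 192 * 369 (mod 743).
192 * 369 = 70848 ≡ 263 (mod 743).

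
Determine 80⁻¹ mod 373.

By the extended Euclidean algorithm:
373 = 4×80 + 53
80 = 1×53 + 27
53 = 1×27 + 26
27 = 1×26 + 1
26 = 26×1 + 0
gcd(80, 373) = 1, so the inverse exists.
Bézout: 1 = −3×373 + 14×80.
So 80⁻¹ ≡ 14 (mod 373).

14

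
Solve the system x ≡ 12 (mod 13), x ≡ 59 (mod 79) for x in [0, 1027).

454

13⁻¹ mod 79: 13*73 ≡ 1 (mod 79), so 13⁻¹ ≡ 73.
x = 12 + 13*((59 − 12)*73 mod 79) = 12 + 13*34 = 454.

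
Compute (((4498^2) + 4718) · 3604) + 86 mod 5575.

3824

(4498)^2 ≡ 329 (mod 5575)
329 + 4718 = 5047
5047 · 3604 = 18189388 ≡ 3738 (mod 5575)
3738 + 86 = 3824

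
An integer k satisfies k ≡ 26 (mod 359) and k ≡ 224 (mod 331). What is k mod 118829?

359⁻¹ mod 331: 359·201 ≡ 1 (mod 331), so 359⁻¹ ≡ 201.
k = 26 + 359·((224 − 26)·201 mod 331) = 26 + 359·78 = 28028.
Check: 28028 mod 359 = 26, 28028 mod 331 = 224. ✓

28028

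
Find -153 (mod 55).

12

-153 = -3×55 + 12, so -153 ≡ 12 (mod 55).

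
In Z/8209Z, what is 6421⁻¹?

By the extended Euclidean algorithm:
8209 = 1*6421 + 1788
6421 = 3*1788 + 1057
1788 = 1*1057 + 731
1057 = 1*731 + 326
731 = 2*326 + 79
326 = 4*79 + 10
79 = 7*10 + 9
10 = 1*9 + 1
9 = 9*1 + 0
gcd(6421, 8209) = 1, so the inverse exists.
Bézout: 1 = −650*8209 + 831*6421.
So 6421⁻¹ ≡ 831 (mod 8209).

831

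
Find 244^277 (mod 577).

397

Using repeated squaring:
277 in binary is 100010101, i.e. 277 = 256 + 16 + 4 + 1.
244^1 ≡ 244 (mod 577)
244^2 ≡ 244^2 = 59536 ≡ 105 (mod 577)
244^4 ≡ 105^2 = 11025 ≡ 62 (mod 577)
244^8 ≡ 62^2 = 3844 ≡ 382 (mod 577)
244^16 ≡ 382^2 = 145924 ≡ 520 (mod 577)
244^32 ≡ 520^2 = 270400 ≡ 364 (mod 577)
244^64 ≡ 364^2 = 132496 ≡ 363 (mod 577)
244^128 ≡ 363^2 = 131769 ≡ 213 (mod 577)
244^256 ≡ 213^2 = 45369 ≡ 363 (mod 577)
244^277 = 244^256 × 244^16 × 244^4 × 244^1 ≡ 363 × 520 × 62 × 244 (mod 577).
Accumulate the product:
363 × 520 = 188760 ≡ 81
81 × 62 = 5022 ≡ 406
406 × 244 = 99064 ≡ 397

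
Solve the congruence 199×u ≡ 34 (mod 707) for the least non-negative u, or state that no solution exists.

359

gcd(199, 707) = 1, so a unique solution mod 707 exists.
199⁻¹ ≡ 572 (mod 707).
u ≡ 572×34 ≡ 359 (mod 707).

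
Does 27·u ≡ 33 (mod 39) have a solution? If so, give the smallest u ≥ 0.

gcd(27, 39) = 3, and 3 | 33, so solutions exist.
Divide through by 3: 9·u = 11 (mod 13).
9⁻¹ ≡ 3 (mod 13).
u ≡ 3·11 ≡ 7 (mod 13).
The smallest non-negative solution is u = 7.

7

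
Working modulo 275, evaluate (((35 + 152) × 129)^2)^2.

66

35 + 152 = 187
187 × 129 = 24123 ≡ 198 (mod 275)
(198)^2 ≡ 154 (mod 275)
(154)^2 ≡ 66 (mod 275)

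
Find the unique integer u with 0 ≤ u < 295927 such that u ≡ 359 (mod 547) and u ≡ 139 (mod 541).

547⁻¹ mod 541: 547×451 ≡ 1 (mod 541), so 547⁻¹ ≡ 451.
u = 359 + 547×((139 − 359)×451 mod 541) = 359 + 547×324 = 177587.

177587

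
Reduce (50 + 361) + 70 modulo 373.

50 + 361 = 411 ≡ 38 (mod 373)
38 + 70 = 108

108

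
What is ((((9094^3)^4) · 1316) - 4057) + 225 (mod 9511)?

(9094)^3 ≡ 151 (mod 9511)
(151)^4 ≡ 4830 (mod 9511)
4830 · 1316 = 6356280 ≡ 2932 (mod 9511)
2932 - 4057 = -1125 ≡ 8386 (mod 9511)
8386 + 225 = 8611

8611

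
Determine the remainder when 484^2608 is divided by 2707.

2608 in binary is 101000110000, i.e. 2608 = 2048 + 512 + 32 + 16.
484^1 ≡ 484 (mod 2707)
484^2 ≡ 484^2 = 234256 ≡ 1454 (mod 2707)
484^4 ≡ 1454^2 = 2114116 ≡ 2656 (mod 2707)
484^8 ≡ 2656^2 = 7054336 ≡ 2601 (mod 2707)
484^16 ≡ 2601^2 = 6765201 ≡ 408 (mod 2707)
484^32 ≡ 408^2 = 166464 ≡ 1337 (mod 2707)
484^64 ≡ 1337^2 = 1787569 ≡ 949 (mod 2707)
484^128 ≡ 949^2 = 900601 ≡ 1877 (mod 2707)
484^256 ≡ 1877^2 = 3523129 ≡ 1322 (mod 2707)
484^512 ≡ 1322^2 = 1747684 ≡ 1669 (mod 2707)
484^1024 ≡ 1669^2 = 2785561 ≡ 58 (mod 2707)
484^2048 ≡ 58^2 = 3364 ≡ 657 (mod 2707)
484^2608 = 484^2048 × 484^512 × 484^32 × 484^16 ≡ 657 × 1669 × 1337 × 408 (mod 2707).
Accumulate the product:
657 × 1669 = 1096533 ≡ 198
198 × 1337 = 264726 ≡ 2147
2147 × 408 = 875976 ≡ 1615

1615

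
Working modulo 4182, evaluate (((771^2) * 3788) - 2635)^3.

(771)^2 ≡ 597 (mod 4182)
597 * 3788 = 2261436 ≡ 3156 (mod 4182)
3156 - 2635 = 521
(521)^3 ≡ 2249 (mod 4182)

2249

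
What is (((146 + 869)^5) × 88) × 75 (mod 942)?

146 + 869 = 1015 ≡ 73 (mod 942)
(73)^5 ≡ 889 (mod 942)
889 × 88 = 78232 ≡ 46 (mod 942)
46 × 75 = 3450 ≡ 624 (mod 942)

624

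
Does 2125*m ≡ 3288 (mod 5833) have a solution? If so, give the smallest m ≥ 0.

4775

gcd(2125, 5833) = 1, so a unique solution mod 5833 exists.
2125⁻¹ ≡ 5155 (mod 5833).
m ≡ 5155*3288 ≡ 4775 (mod 5833).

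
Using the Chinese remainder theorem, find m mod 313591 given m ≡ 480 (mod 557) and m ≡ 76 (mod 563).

557⁻¹ mod 563: 557*469 ≡ 1 (mod 563), so 557⁻¹ ≡ 469.
m = 480 + 557*((76 − 480)*469 mod 563) = 480 + 557*255 = 142515.

142515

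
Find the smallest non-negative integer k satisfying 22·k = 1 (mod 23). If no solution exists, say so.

gcd(22, 23) = 1, so a unique solution mod 23 exists.
22⁻¹ ≡ 22 (mod 23).
k ≡ 22·1 ≡ 22 (mod 23).

22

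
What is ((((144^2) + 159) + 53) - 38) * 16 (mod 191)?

(144)^2 ≡ 108 (mod 191)
108 + 159 = 267 ≡ 76 (mod 191)
76 + 53 = 129
129 - 38 = 91
91 * 16 = 1456 ≡ 119 (mod 191)

119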